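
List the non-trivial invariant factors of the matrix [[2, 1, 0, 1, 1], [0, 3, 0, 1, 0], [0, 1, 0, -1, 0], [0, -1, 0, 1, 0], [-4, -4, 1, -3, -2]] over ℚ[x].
The Jordan structure of A has elementary divisors x^3, (x - 2)^2. Arranging the block sizes at each eigenvalue in decreasing order and taking row products gives the invariant factors.

Invariant factors (smallest first, each dividing the next): x^3(x - 2)^2.

Check: the last factor x^3(x - 2)^2 is the minimal polynomial, and the product x^3(x - 2)^2 is the characteristic polynomial.

x^3(x - 2)^2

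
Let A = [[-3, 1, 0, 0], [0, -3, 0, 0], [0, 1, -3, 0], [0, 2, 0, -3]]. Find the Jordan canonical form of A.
The characteristic polynomial is det(xI - A) = (x + 3)^4, so the eigenvalues are -3 (algebraic multiplicity 4).

For λ = -3: rank(A + 3I) = 1, rank((A + 3I)^2) = 0. The eigenspace has dimension 4 - 1 = 3, so there are 3 Jordan blocks; the rank sequence gives block sizes [2, 1, 1].

Assembling the blocks gives the Jordan form J above.

J = [[-3, 1, 0, 0], [0, -3, 0, 0], [0, 0, -3, 0], [0, 0, 0, -3]]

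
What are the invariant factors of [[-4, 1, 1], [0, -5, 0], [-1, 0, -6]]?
The Jordan structure of A has elementary divisors (x + 5)^3. Arranging the block sizes at each eigenvalue in decreasing order and taking row products gives the invariant factors.

Invariant factors (smallest first, each dividing the next): (x + 5)^3.

Check: the last factor (x + 5)^3 is the minimal polynomial, and the product (x + 5)^3 is the characteristic polynomial.

(x + 5)^3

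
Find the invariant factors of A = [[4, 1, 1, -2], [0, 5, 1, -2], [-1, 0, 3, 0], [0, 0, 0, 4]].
x - 4, (x - 4)^3

The Jordan structure of A has elementary divisors (x - 4)^3, (x - 4). Arranging the block sizes at each eigenvalue in decreasing order and taking row products gives the invariant factors.

Invariant factors (smallest first, each dividing the next): x - 4, (x - 4)^3.

Check: the last factor (x - 4)^3 is the minimal polynomial, and the product (x - 4)^4 is the characteristic polynomial.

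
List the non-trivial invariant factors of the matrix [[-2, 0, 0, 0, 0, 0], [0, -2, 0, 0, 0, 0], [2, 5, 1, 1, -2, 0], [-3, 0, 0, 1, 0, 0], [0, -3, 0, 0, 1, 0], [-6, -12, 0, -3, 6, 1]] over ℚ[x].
The Jordan structure of A has elementary divisors (x + 2), (x + 2), (x - 1)^2, (x - 1), (x - 1). Arranging the block sizes at each eigenvalue in decreasing order and taking row products gives the invariant factors.

Invariant factors (smallest first, each dividing the next): x - 1, (x - 1)(x + 2), (x - 1)^2(x + 2).

Check: the last factor (x - 1)^2(x + 2) is the minimal polynomial, and the product (x - 1)^4(x + 2)^2 is the characteristic polynomial.

x - 1, (x - 1)(x + 2), (x - 1)^2(x + 2)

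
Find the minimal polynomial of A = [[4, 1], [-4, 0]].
m_A(x) = (x - 2)^2

The characteristic polynomial factors as (x - 2)^2. The minimal polynomial is ∏(x - λ)^{k_λ} where k_λ is the size of the largest Jordan block at λ.

For λ = 2: rank(A - 2I) = 1, and the largest Jordan block has size 2 (the smallest k with rank((A - 2I)^k) = rank((A - 2I)^(k+1))).

So m_A(x) = (x - 2)^2.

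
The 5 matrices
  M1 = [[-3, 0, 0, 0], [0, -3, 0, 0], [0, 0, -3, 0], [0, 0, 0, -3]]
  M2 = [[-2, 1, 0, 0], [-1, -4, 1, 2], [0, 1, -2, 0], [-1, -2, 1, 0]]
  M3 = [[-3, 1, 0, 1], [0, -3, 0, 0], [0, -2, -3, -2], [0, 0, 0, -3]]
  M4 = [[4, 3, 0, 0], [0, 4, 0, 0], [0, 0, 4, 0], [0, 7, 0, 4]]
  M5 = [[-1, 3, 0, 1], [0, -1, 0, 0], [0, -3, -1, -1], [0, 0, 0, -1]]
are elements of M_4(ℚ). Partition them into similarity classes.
Characteristic polynomials: χ_{M1} = (x + 3)^4, χ_{M2} = (x + 2)^4, χ_{M3} = (x + 3)^4, χ_{M4} = (x - 4)^4, χ_{M5} = (x + 1)^4.

{M1}: invariant factors x + 3, x + 3, x + 3, x + 3.

{M2}: invariant factors x + 2, (x + 2)^3.

{M3}: invariant factors x + 3, x + 3, (x + 3)^2.

{M4}: invariant factors x - 4, x - 4, (x - 4)^2.

{M5}: invariant factors x + 1, x + 1, (x + 1)^2.

Matrices are similar if and only if their invariant-factor lists agree; the partition into similarity classes is {M1}, {M2}, {M3}, {M4}, {M5}.

5 classes: {M1}, {M2}, {M3}, {M4}, {M5}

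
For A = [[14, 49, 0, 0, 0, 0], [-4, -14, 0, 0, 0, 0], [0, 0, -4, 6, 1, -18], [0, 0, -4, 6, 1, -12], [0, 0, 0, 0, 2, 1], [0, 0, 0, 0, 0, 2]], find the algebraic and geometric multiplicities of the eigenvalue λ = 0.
The characteristic polynomial is x^3(x - 2)^3, so the factor x appears with exponent 3: the algebraic multiplicity is 3.

rank(A) = 4, so the eigenspace has dimension 6 - 4 = 2: the geometric multiplicity is 2.

Since 2 < 3, A is not diagonalizable.

algebraic multiplicity 3, geometric multiplicity 2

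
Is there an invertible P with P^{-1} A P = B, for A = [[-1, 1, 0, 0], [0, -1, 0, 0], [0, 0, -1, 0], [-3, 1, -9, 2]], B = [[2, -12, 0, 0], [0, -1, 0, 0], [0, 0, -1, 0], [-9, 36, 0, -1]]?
Both have characteristic polynomial (x - 2)(x + 1)^3, but the minimal polynomial of A is (x - 2)(x + 1)^2 while the minimal polynomial of B is (x - 2)(x + 1). The minimal polynomial is a similarity invariant, so A and B are not similar.

No.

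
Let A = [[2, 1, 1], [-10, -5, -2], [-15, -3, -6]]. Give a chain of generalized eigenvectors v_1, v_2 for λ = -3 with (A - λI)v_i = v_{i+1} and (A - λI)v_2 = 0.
We seek v_1 ∈ ker((A + 3I)^2) \ ker(A + 3I), then set v_{i+1} = (A + 3I) v_i.

One such chain is v_1 = [[0, 1, 0]]^T, v_2 = [[1, -2, -3]]^T. Check: (A + 3I) v_2 = [[0, 0, 0]]^T = 0.

v_1 = [[0, 1, 0]]^T, v_2 = [[1, -2, -3]]^T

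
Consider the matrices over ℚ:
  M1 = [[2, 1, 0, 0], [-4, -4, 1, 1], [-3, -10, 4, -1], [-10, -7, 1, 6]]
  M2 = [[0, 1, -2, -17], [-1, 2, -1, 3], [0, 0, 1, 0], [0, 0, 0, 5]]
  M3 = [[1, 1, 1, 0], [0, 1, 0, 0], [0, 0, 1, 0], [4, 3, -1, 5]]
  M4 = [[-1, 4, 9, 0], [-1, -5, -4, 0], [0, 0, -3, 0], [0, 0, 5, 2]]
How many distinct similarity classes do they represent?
Characteristic polynomials: χ_{M1} = (x - 5)(x - 1)^3, χ_{M2} = (x - 5)(x - 1)^3, χ_{M3} = (x - 5)(x - 1)^3, χ_{M4} = (x - 2)(x + 3)^3.

{M1, M2}: invariant factors (x - 5)(x - 1)^3.

{M3}: invariant factors x - 1, (x - 5)(x - 1)^2.

{M4}: invariant factors (x - 2)(x + 3)^3.

Matrices are similar if and only if their invariant-factor lists agree; the partition into similarity classes is {M1, M2}, {M3}, {M4}.

3 classes: {M1, M2}, {M3}, {M4}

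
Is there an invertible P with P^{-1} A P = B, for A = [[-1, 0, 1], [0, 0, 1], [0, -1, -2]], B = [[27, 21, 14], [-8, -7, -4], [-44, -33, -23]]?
Both have characteristic polynomial (x + 1)^3, but the minimal polynomial of A is (x + 1)^3 while the minimal polynomial of B is (x + 1)^2. The minimal polynomial is a similarity invariant, so A and B are not similar.

No.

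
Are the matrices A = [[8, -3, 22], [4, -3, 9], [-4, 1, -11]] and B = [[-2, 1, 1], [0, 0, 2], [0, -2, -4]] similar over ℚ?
No.

Both have characteristic polynomial (x + 2)^3, but the minimal polynomial of A is (x + 2)^3 while the minimal polynomial of B is (x + 2)^2. The minimal polynomial is a similarity invariant, so A and B are not similar.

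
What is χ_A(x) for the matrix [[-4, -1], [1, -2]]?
χ_A(x) = (x + 3)^2

xI - A = [[x + 4, 1], [-1, x + 2]].

Expanding det(xI - A) along the first row:
det(xI - A) = + (x + 4)·det([[x + 2]]) - (1)·det([[-1]]).

Evaluating gives χ_A(x) = x^2 + 6x + 9 = (x + 3)^2.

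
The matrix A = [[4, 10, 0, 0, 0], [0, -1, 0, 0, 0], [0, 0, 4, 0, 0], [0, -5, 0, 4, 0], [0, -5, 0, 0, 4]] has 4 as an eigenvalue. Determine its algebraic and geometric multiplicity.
algebraic multiplicity 4, geometric multiplicity 4

The characteristic polynomial is (x - 4)^4(x + 1), so the factor x - 4 appears with exponent 4: the algebraic multiplicity is 4.

rank(A - 4I) = 1, so the eigenspace has dimension 5 - 1 = 4: the geometric multiplicity is 4.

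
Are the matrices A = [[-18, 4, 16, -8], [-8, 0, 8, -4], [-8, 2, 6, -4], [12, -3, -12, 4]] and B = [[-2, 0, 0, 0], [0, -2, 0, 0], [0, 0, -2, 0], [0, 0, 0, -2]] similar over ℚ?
Both have characteristic polynomial (x + 2)^4, but the minimal polynomial of A is (x + 2)^2 while the minimal polynomial of B is x + 2. The minimal polynomial is a similarity invariant, so A and B are not similar.

No.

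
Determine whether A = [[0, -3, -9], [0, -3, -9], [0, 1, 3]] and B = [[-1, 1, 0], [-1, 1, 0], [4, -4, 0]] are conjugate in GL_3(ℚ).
Yes.

Two matrices over a field are similar if and only if they have the same invariant factors.

Both A and B have characteristic polynomial x^3 and minimal polynomial x^2. Computing further, both have invariant factors x, x^2. Hence A and B are similar.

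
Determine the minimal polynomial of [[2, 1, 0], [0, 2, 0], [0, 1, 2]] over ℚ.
The characteristic polynomial factors as (x - 2)^3. The minimal polynomial is ∏(x - λ)^{k_λ} where k_λ is the size of the largest Jordan block at λ.

For λ = 2: rank(A - 2I) = 1, and the largest Jordan block has size 2 (the smallest k with rank((A - 2I)^k) = rank((A - 2I)^(k+1))).

So m_A(x) = (x - 2)^2.

m_A(x) = (x - 2)^2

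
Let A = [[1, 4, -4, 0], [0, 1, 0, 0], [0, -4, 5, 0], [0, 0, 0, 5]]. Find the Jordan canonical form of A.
The characteristic polynomial is det(xI - A) = (x - 5)^2(x - 1)^2, so the eigenvalues are 1 (algebraic multiplicity 2), 5 (algebraic multiplicity 2).

For λ = 1: rank(A - I) = 2. The eigenspace has dimension 4 - 2 = 2, so there are 2 Jordan blocks; the rank sequence gives block sizes [1, 1].

For λ = 5: rank(A - 5I) = 2. The eigenspace has dimension 4 - 2 = 2, so there are 2 Jordan blocks; the rank sequence gives block sizes [1, 1].

Assembling the blocks gives the Jordan form J above.

J = [[1, 0, 0, 0], [0, 1, 0, 0], [0, 0, 5, 0], [0, 0, 0, 5]]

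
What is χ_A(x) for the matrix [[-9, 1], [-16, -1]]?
xI - A = [[x + 9, -1], [16, x + 1]].

Expanding det(xI - A) along the first row:
det(xI - A) = + (x + 9)·det([[x + 1]]) - (-1)·det([[16]]).

Evaluating gives χ_A(x) = x^2 + 10x + 25 = (x + 5)^2.

χ_A(x) = (x + 5)^2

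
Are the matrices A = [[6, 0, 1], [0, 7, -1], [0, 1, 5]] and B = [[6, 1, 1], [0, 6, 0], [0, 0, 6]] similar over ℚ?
Both have characteristic polynomial (x - 6)^3, but the minimal polynomial of A is (x - 6)^3 while the minimal polynomial of B is (x - 6)^2. The minimal polynomial is a similarity invariant, so A and B are not similar.

No.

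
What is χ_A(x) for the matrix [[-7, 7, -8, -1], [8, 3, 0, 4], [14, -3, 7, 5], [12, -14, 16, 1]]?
xI - A = [[x + 7, -7, 8, 1], [-8, x - 3, 0, -4], [-14, 3, x - 7, -5], [-12, 14, -16, x - 1]].

Expanding det(xI - A) along the first row:
det(xI - A) = + (x + 7)·det([[x - 3, 0, -4], [3, x - 7, -5], [14, -16, x - 1]]) - (-7)·det([[-8, 0, -4], [-14, x - 7, -5], [-12, -16, x - 1]]) + (8)·det([[-8, x - 3, -4], [-14, 3, -5], [-12, 14, x - 1]]) - (1)·det([[-8, x - 3, 0], [-14, 3, x - 7], [-12, 14, -16]]).

Evaluating gives χ_A(x) = x^4 - 4x^3 - 2x^2 + 12x + 9 = (x - 3)^2(x + 1)^2.

χ_A(x) = (x - 3)^2(x + 1)^2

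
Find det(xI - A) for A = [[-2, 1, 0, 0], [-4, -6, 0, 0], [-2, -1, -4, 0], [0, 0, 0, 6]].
xI - A = [[x + 2, -1, 0, 0], [4, x + 6, 0, 0], [2, 1, x + 4, 0], [0, 0, 0, x - 6]].

Expanding det(xI - A) along the first row:
det(xI - A) = + (x + 2)·det([[x + 6, 0, 0], [1, x + 4, 0], [0, 0, x - 6]]) - (-1)·det([[4, 0, 0], [2, x + 4, 0], [0, 0, x - 6]]) + (0)·det([[4, x + 6, 0], [2, 1, 0], [0, 0, x - 6]]) - (0)·det([[4, x + 6, 0], [2, 1, x + 4], [0, 0, 0]]).

Evaluating gives χ_A(x) = x^4 + 6x^3 - 24x^2 - 224x - 384 = (x - 6)(x + 4)^3.

χ_A(x) = (x - 6)(x + 4)^3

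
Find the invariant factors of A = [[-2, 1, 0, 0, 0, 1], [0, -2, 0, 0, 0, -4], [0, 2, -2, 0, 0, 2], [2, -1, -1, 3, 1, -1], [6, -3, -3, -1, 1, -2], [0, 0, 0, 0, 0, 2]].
The Jordan structure of A has elementary divisors (x + 2)^2, (x + 2), (x - 2)^3. Arranging the block sizes at each eigenvalue in decreasing order and taking row products gives the invariant factors.

Invariant factors (smallest first, each dividing the next): x + 2, (x - 2)^3(x + 2)^2.

Check: the last factor (x - 2)^3(x + 2)^2 is the minimal polynomial, and the product (x - 2)^3(x + 2)^3 is the characteristic polynomial.

x + 2, (x - 2)^3(x + 2)^2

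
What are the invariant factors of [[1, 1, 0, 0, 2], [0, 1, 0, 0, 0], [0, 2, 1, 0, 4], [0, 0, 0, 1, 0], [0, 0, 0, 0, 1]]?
x - 1, x - 1, x - 1, (x - 1)^2

The Jordan structure of A has elementary divisors (x - 1)^2, (x - 1), (x - 1), (x - 1). Arranging the block sizes at each eigenvalue in decreasing order and taking row products gives the invariant factors.

Invariant factors (smallest first, each dividing the next): x - 1, x - 1, x - 1, (x - 1)^2.

Check: the last factor (x - 1)^2 is the minimal polynomial, and the product (x - 1)^5 is the characteristic polynomial.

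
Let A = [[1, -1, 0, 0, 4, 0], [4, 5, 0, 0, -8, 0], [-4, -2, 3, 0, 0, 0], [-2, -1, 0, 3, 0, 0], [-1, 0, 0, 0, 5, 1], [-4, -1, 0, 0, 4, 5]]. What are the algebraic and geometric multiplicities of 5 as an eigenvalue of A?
The characteristic polynomial is (x - 5)^2(x - 3)^4, so the factor x - 5 appears with exponent 2: the algebraic multiplicity is 2.

rank(A - 5I) = 5, so the eigenspace has dimension 6 - 5 = 1: the geometric multiplicity is 1.

Since 1 < 2, A is not diagonalizable.

algebraic multiplicity 2, geometric multiplicity 1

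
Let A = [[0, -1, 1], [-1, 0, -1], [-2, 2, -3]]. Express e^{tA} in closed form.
A has Jordan form J = [[-1, 1, 0], [0, -1, 0], [0, 0, -1]] with A = PJP^{-1}, so e^{tA} = P e^{tJ} P^{-1}.

For a Jordan block J_k(λ), e^{tJ_k(λ)} = e^{λt} · (I + tN + t^2 N^2/2! + ... + t^{k-1} N^{k-1}/(k-1)!) where N is the nilpotent superdiagonal part.

Assembling the blocks and conjugating back gives the entries of e^{tA} as shown above.

e^{tA} = [[(t + 1)*e^{-t}, -t*e^{-t}, t*e^{-t}], [-t*e^{-t}, (t + 1)*e^{-t}, -t*e^{-t}], [-2*t*e^{-t}, 2*t*e^{-t}, (1 - 2*t)*e^{-t}]]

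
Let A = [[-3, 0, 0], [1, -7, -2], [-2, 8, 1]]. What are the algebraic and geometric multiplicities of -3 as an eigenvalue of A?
The characteristic polynomial is (x + 3)^3, so the factor x + 3 appears with exponent 3: the algebraic multiplicity is 3.

rank(A + 3I) = 1, so the eigenspace has dimension 3 - 1 = 2: the geometric multiplicity is 2.

Since 2 < 3, A is not diagonalizable.

algebraic multiplicity 3, geometric multiplicity 2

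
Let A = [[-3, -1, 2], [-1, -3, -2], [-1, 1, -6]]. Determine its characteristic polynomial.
xI - A = [[x + 3, 1, -2], [1, x + 3, 2], [1, -1, x + 6]].

Expanding det(xI - A) along the first row:
det(xI - A) = + (x + 3)·det([[x + 3, 2], [-1, x + 6]]) - (1)·det([[1, 2], [1, x + 6]]) + (-2)·det([[1, x + 3], [1, -1]]).

Evaluating gives χ_A(x) = x^3 + 12x^2 + 48x + 64 = (x + 4)^3.

χ_A(x) = (x + 4)^3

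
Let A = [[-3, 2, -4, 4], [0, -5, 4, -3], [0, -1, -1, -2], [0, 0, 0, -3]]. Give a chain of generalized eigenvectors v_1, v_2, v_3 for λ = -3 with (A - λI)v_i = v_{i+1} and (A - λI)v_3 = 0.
We seek v_1 ∈ ker((A + 3I)^3) \ ker((A + 3I)^2), then set v_{i+1} = (A + 3I) v_i.

One such chain is v_1 = [[3, 2, 1, 1]]^T, v_2 = [[4, -3, -2, 0]]^T, v_3 = [[2, -2, -1, 0]]^T. Check: (A + 3I) v_3 = [[0, 0, 0, 0]]^T = 0.

v_1 = [[3, 2, 1, 1]]^T, v_2 = [[4, -3, -2, 0]]^T, v_3 = [[2, -2, -1, 0]]^T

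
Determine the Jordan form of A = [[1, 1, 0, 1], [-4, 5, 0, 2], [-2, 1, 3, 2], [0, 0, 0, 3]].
J = [[3, 1, 0, 0], [0, 3, 0, 0], [0, 0, 3, 1], [0, 0, 0, 3]]

The characteristic polynomial is det(xI - A) = (x - 3)^4, so the eigenvalues are 3 (algebraic multiplicity 4).

For λ = 3: rank(A - 3I) = 2, rank((A - 3I)^2) = 0. The eigenspace has dimension 4 - 2 = 2, so there are 2 Jordan blocks; the rank sequence gives block sizes [2, 2].

Assembling the blocks gives the Jordan form J above.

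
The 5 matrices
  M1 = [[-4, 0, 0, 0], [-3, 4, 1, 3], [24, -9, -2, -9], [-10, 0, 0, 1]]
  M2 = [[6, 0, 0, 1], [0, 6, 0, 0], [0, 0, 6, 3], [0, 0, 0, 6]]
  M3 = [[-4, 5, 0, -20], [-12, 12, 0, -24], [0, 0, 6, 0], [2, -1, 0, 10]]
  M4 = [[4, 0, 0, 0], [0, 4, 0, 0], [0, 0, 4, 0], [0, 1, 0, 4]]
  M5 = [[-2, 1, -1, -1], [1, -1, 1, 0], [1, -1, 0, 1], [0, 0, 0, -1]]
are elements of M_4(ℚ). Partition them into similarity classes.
4 classes: {M1}, {M2, M3}, {M4}, {M5}

Characteristic polynomials: χ_{M1} = (x - 1)^3(x + 4), χ_{M2} = (x - 6)^4, χ_{M3} = (x - 6)^4, χ_{M4} = (x - 4)^4, χ_{M5} = (x + 1)^4.

{M1}: invariant factors x - 1, (x - 1)^2(x + 4).

{M2, M3}: invariant factors x - 6, x - 6, (x - 6)^2.

{M4}: invariant factors x - 4, x - 4, (x - 4)^2.

{M5}: invariant factors x + 1, (x + 1)^3.

Matrices are similar if and only if their invariant-factor lists agree; the partition into similarity classes is {M1}, {M2, M3}, {M4}, {M5}.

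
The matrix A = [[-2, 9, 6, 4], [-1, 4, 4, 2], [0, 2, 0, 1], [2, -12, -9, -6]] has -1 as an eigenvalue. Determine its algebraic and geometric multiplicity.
The characteristic polynomial is (x + 1)^4, so the factor x + 1 appears with exponent 4: the algebraic multiplicity is 4.

rank(A + I) = 2, so the eigenspace has dimension 4 - 2 = 2: the geometric multiplicity is 2.

Since 2 < 4, A is not diagonalizable.

algebraic multiplicity 4, geometric multiplicity 2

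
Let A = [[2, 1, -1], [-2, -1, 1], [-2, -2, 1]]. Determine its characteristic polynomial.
χ_A(x) = x(x - 1)^2

xI - A = [[x - 2, -1, 1], [2, x + 1, -1], [2, 2, x - 1]].

Expanding det(xI - A) along the first row:
det(xI - A) = + (x - 2)·det([[x + 1, -1], [2, x - 1]]) - (-1)·det([[2, -1], [2, x - 1]]) + (1)·det([[2, x + 1], [2, 2]]).

Evaluating gives χ_A(x) = x^3 - 2x^2 + x = x(x - 1)^2.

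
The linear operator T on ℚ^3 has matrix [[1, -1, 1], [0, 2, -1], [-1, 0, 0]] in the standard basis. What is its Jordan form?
The characteristic polynomial is det(xI - A) = (x - 1)^3, so the eigenvalues are 1 (algebraic multiplicity 3).

For λ = 1: rank(A - I) = 2, rank((A - I)^2) = 1, rank((A - I)^3) = 0. The eigenspace has dimension 3 - 2 = 1, so there is 1 Jordan block; the rank sequence gives block sizes [3].

Assembling the blocks gives the Jordan form J above.

J = [[1, 1, 0], [0, 1, 1], [0, 0, 1]]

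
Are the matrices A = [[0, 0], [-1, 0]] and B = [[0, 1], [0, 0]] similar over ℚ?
Two matrices over a field are similar if and only if they have the same invariant factors.

Both A and B have characteristic polynomial x^2 and minimal polynomial x^2. Computing further, both have invariant factors x^2. Hence A and B are similar.

Yes.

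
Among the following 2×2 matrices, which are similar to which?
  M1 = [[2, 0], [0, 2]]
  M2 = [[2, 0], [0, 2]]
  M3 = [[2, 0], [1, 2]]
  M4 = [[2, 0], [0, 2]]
2 classes: {M1, M2, M4}, {M3}

Characteristic polynomials: χ_{M1} = (x - 2)^2, χ_{M2} = (x - 2)^2, χ_{M3} = (x - 2)^2, χ_{M4} = (x - 2)^2.

{M1, M2, M4}: invariant factors x - 2, x - 2.

{M3}: invariant factors (x - 2)^2.

Matrices are similar if and only if their invariant-factor lists agree; the partition into similarity classes is {M1, M2, M4}, {M3}.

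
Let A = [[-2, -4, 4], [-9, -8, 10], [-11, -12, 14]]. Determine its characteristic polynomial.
χ_A(x) = x(x - 2)^2

xI - A = [[x + 2, 4, -4], [9, x + 8, -10], [11, 12, x - 14]].

Expanding det(xI - A) along the first row:
det(xI - A) = + (x + 2)·det([[x + 8, -10], [12, x - 14]]) - (4)·det([[9, -10], [11, x - 14]]) + (-4)·det([[9, x + 8], [11, 12]]).

Evaluating gives χ_A(x) = x^3 - 4x^2 + 4x = x(x - 2)^2.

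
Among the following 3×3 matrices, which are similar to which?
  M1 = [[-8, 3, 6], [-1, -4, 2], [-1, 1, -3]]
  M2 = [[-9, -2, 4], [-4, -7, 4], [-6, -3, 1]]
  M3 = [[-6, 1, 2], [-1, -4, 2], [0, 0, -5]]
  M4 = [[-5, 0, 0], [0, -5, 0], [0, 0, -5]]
Characteristic polynomials: χ_{M1} = (x + 5)^3, χ_{M2} = (x + 5)^3, χ_{M3} = (x + 5)^3, χ_{M4} = (x + 5)^3.

{M1, M2, M3}: invariant factors x + 5, (x + 5)^2.

{M4}: invariant factors x + 5, x + 5, x + 5.

Matrices are similar if and only if their invariant-factor lists agree; the partition into similarity classes is {M1, M2, M3}, {M4}.

2 classes: {M1, M2, M3}, {M4}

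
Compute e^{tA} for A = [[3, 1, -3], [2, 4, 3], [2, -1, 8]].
e^{tA} = [[(1 - 2*t)*e^{5*t}, t*e^{5*t}, -3*t*e^{5*t}], [2*t*e^{5*t}, (1 - t)*e^{5*t}, 3*t*e^{5*t}], [2*t*e^{5*t}, -t*e^{5*t}, (3*t + 1)*e^{5*t}]]

A has Jordan form J = [[5, 1, 0], [0, 5, 0], [0, 0, 5]] with A = PJP^{-1}, so e^{tA} = P e^{tJ} P^{-1}.

For a Jordan block J_k(λ), e^{tJ_k(λ)} = e^{λt} · (I + tN + t^2 N^2/2! + ... + t^{k-1} N^{k-1}/(k-1)!) where N is the nilpotent superdiagonal part.

Assembling the blocks and conjugating back gives the entries of e^{tA} as shown above.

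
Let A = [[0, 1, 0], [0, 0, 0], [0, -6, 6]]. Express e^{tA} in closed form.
e^{tA} = [[1, t, 0], [0, 1, 0], [0, 1 - e^{6*t}, e^{6*t}]]

A has Jordan form J = [[0, 1, 0], [0, 0, 0], [0, 0, 6]] with A = PJP^{-1}, so e^{tA} = P e^{tJ} P^{-1}.

For a Jordan block J_k(λ), e^{tJ_k(λ)} = e^{λt} · (I + tN + t^2 N^2/2! + ... + t^{k-1} N^{k-1}/(k-1)!) where N is the nilpotent superdiagonal part.

Assembling the blocks and conjugating back gives the entries of e^{tA} as shown above.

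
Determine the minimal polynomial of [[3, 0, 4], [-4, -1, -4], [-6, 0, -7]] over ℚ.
m_A(x) = (x + 1)(x + 3)

The characteristic polynomial factors as (x + 1)^2(x + 3). The minimal polynomial is ∏(x - λ)^{k_λ} where k_λ is the size of the largest Jordan block at λ.

For λ = -3: rank(A + 3I) = 2, and the largest Jordan block has size 1 (the smallest k with rank((A + 3I)^k) = rank((A + 3I)^(k+1))).
For λ = -1: rank(A + I) = 1, and the largest Jordan block has size 1 (the smallest k with rank((A + I)^k) = rank((A + I)^(k+1))).

So m_A(x) = (x + 1)(x + 3).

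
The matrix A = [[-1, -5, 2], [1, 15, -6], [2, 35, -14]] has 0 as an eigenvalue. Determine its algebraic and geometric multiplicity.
algebraic multiplicity 3, geometric multiplicity 1

The characteristic polynomial is x^3, so the factor x appears with exponent 3: the algebraic multiplicity is 3.

rank(A) = 2, so the eigenspace has dimension 3 - 2 = 1: the geometric multiplicity is 1.

Since 1 < 3, A is not diagonalizable.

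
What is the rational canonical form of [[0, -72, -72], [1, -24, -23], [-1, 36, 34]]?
R = [[0, 0, -72], [1, 0, -12], [0, 1, 10]]

The invariant factors of A (the non-unit diagonal entries of the Smith normal form of xI - A over ℚ[x]) are (x - 6)^2(x + 2), each dividing the next. The characteristic polynomial is their product, (x - 6)^2(x + 2).

The rational canonical form is the block-diagonal matrix of companion matrices C(f_i):
R = [[0, 0, -72], [1, 0, -12], [0, 1, 10]].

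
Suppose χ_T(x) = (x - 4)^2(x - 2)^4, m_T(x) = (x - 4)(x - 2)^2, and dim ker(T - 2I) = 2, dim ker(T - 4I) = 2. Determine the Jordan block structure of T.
λ = 2: algebraic multiplicity 4 (exponent in χ_T), largest block size 2 (exponent in m_T), 2 blocks (geometric multiplicity). These force block sizes [2, 2].
λ = 4: algebraic multiplicity 2 (exponent in χ_T), largest block size 1 (exponent in m_T), 2 blocks (geometric multiplicity). These force block sizes [1, 1].

Jordan blocks: (2, 2), (2, 2), (4, 1), (4, 1)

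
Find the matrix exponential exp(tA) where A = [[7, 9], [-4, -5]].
e^{tA} = [[(6*t + 1)*e^{t}, 9*t*e^{t}], [-4*t*e^{t}, (1 - 6*t)*e^{t}]]

A has Jordan form J = [[1, 1], [0, 1]] with A = PJP^{-1}, so e^{tA} = P e^{tJ} P^{-1}.

For a Jordan block J_k(λ), e^{tJ_k(λ)} = e^{λt} · (I + tN + t^2 N^2/2! + ... + t^{k-1} N^{k-1}/(k-1)!) where N is the nilpotent superdiagonal part.

Assembling the blocks and conjugating back gives the entries of e^{tA} as shown above.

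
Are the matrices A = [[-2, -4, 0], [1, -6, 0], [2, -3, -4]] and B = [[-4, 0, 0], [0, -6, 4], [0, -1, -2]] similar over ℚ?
Both have characteristic polynomial (x + 4)^3, but the minimal polynomial of A is (x + 4)^3 while the minimal polynomial of B is (x + 4)^2. The minimal polynomial is a similarity invariant, so A and B are not similar.

No.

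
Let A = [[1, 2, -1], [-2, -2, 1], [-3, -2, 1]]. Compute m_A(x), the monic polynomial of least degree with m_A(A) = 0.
The characteristic polynomial factors as x^3. The minimal polynomial is ∏(x - λ)^{k_λ} where k_λ is the size of the largest Jordan block at λ.

For λ = 0: rank(A) = 2, and the largest Jordan block has size 3 (the smallest k with rank(A^k) = rank(A^(k+1))).

So m_A(x) = x^3.

m_A(x) = x^3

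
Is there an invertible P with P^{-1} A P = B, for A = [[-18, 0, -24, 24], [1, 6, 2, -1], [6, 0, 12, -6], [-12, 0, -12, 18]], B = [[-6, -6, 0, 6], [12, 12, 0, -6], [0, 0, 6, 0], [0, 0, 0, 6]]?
Both have characteristic polynomial x(x - 6)^3, but the minimal polynomial of A is x(x - 6)^2 while the minimal polynomial of B is x(x - 6). The minimal polynomial is a similarity invariant, so A and B are not similar.

No.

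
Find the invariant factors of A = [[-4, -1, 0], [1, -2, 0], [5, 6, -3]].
(x + 3)^3

The Jordan structure of A has elementary divisors (x + 3)^3. Arranging the block sizes at each eigenvalue in decreasing order and taking row products gives the invariant factors.

Invariant factors (smallest first, each dividing the next): (x + 3)^3.

Check: the last factor (x + 3)^3 is the minimal polynomial, and the product (x + 3)^3 is the characteristic polynomial.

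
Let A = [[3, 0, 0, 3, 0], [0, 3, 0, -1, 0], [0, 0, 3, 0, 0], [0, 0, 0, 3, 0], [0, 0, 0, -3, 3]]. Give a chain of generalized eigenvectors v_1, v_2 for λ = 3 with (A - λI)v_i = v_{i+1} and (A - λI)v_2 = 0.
We seek v_1 ∈ ker((A - 3I)^2) \ ker(A - 3I), then set v_{i+1} = (A - 3I) v_i.

One such chain is v_1 = [[0, 0, 0, 1, 0]]^T, v_2 = [[3, -1, 0, 0, -3]]^T. Check: (A - 3I) v_2 = [[0, 0, 0, 0, 0]]^T = 0.

v_1 = [[0, 0, 0, 1, 0]]^T, v_2 = [[3, -1, 0, 0, -3]]^T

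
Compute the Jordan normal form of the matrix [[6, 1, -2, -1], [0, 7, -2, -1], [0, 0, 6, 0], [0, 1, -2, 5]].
The characteristic polynomial is det(xI - A) = (x - 6)^4, so the eigenvalues are 6 (algebraic multiplicity 4).

For λ = 6: rank(A - 6I) = 1, rank((A - 6I)^2) = 0. The eigenspace has dimension 4 - 1 = 3, so there are 3 Jordan blocks; the rank sequence gives block sizes [2, 1, 1].

Assembling the blocks gives the Jordan form J above.

J = [[6, 1, 0, 0], [0, 6, 0, 0], [0, 0, 6, 0], [0, 0, 0, 6]]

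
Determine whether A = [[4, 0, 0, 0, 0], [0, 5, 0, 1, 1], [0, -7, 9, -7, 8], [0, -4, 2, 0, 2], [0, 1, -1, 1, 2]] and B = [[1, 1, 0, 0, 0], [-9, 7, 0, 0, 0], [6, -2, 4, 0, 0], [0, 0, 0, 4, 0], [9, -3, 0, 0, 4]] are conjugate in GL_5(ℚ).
Both have characteristic polynomial (x - 4)^5, but the minimal polynomial of A is (x - 4)^3 while the minimal polynomial of B is (x - 4)^2. The minimal polynomial is a similarity invariant, so A and B are not similar.

No.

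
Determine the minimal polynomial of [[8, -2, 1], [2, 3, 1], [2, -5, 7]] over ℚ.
m_A(x) = (x - 6)^3

The characteristic polynomial factors as (x - 6)^3. The minimal polynomial is ∏(x - λ)^{k_λ} where k_λ is the size of the largest Jordan block at λ.

For λ = 6: rank(A - 6I) = 2, and the largest Jordan block has size 3 (the smallest k with rank((A - 6I)^k) = rank((A - 6I)^(k+1))).

So m_A(x) = (x - 6)^3.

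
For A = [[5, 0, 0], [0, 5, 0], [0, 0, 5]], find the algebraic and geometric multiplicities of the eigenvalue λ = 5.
The characteristic polynomial is (x - 5)^3, so the factor x - 5 appears with exponent 3: the algebraic multiplicity is 3.

rank(A - 5I) = 0, so the eigenspace has dimension 3 - 0 = 3: the geometric multiplicity is 3.

algebraic multiplicity 3, geometric multiplicity 3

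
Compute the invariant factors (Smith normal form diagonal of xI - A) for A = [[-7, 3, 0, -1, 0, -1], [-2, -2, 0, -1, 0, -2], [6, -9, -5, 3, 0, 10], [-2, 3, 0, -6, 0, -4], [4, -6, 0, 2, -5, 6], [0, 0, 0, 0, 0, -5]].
The Jordan structure of A has elementary divisors (x + 5)^2, (x + 5)^2, (x + 5), (x + 5). Arranging the block sizes at each eigenvalue in decreasing order and taking row products gives the invariant factors.

Invariant factors (smallest first, each dividing the next): x + 5, x + 5, (x + 5)^2, (x + 5)^2.

Check: the last factor (x + 5)^2 is the minimal polynomial, and the product (x + 5)^6 is the characteristic polynomial.

x + 5, x + 5, (x + 5)^2, (x + 5)^2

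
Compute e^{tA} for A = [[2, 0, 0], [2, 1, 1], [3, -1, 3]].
e^{tA} = [[e^{2*t}, 0, 0], [t*(t + 4)*e^{2*t}/2, (1 - t)*e^{2*t}, t*e^{2*t}], [t*(t + 6)*e^{2*t}/2, -t*e^{2*t}, (t + 1)*e^{2*t}]]

A has Jordan form J = [[2, 1, 0], [0, 2, 1], [0, 0, 2]] with A = PJP^{-1}, so e^{tA} = P e^{tJ} P^{-1}.

For a Jordan block J_k(λ), e^{tJ_k(λ)} = e^{λt} · (I + tN + t^2 N^2/2! + ... + t^{k-1} N^{k-1}/(k-1)!) where N is the nilpotent superdiagonal part.

Assembling the blocks and conjugating back gives the entries of e^{tA} as shown above.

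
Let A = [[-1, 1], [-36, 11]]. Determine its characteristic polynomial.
xI - A = [[x + 1, -1], [36, x - 11]].

Expanding det(xI - A) along the first row:
det(xI - A) = + (x + 1)·det([[x - 11]]) - (-1)·det([[36]]).

Evaluating gives χ_A(x) = x^2 - 10x + 25 = (x - 5)^2.

χ_A(x) = (x - 5)^2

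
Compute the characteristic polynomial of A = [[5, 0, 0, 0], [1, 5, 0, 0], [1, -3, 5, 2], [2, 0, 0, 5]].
χ_A(x) = (x - 5)^4

xI - A = [[x - 5, 0, 0, 0], [-1, x - 5, 0, 0], [-1, 3, x - 5, -2], [-2, 0, 0, x - 5]].

Expanding det(xI - A) along the first row:
det(xI - A) = + (x - 5)·det([[x - 5, 0, 0], [3, x - 5, -2], [0, 0, x - 5]]) - (0)·det([[-1, 0, 0], [-1, x - 5, -2], [-2, 0, x - 5]]) + (0)·det([[-1, x - 5, 0], [-1, 3, -2], [-2, 0, x - 5]]) - (0)·det([[-1, x - 5, 0], [-1, 3, x - 5], [-2, 0, 0]]).

Evaluating gives χ_A(x) = x^4 - 20x^3 + 150x^2 - 500x + 625 = (x - 5)^4.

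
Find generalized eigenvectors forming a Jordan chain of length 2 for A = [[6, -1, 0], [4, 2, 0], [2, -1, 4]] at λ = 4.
We seek v_1 ∈ ker((A - 4I)^2) \ ker(A - 4I), then set v_{i+1} = (A - 4I) v_i.

One such chain is v_1 = [[-2, -3, -5]]^T, v_2 = [[-1, -2, -1]]^T. Check: (A - 4I) v_2 = [[0, 0, 0]]^T = 0.

v_1 = [[-2, -3, -5]]^T, v_2 = [[-1, -2, -1]]^T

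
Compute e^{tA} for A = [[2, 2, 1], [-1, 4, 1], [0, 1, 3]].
e^{tA} = [[(-t^2/2 - t + 1)*e^{3*t}, t*(t + 4)*e^{3*t}/2, t*(t + 2)*e^{3*t}/2], [-t*e^{3*t}, (t + 1)*e^{3*t}, t*e^{3*t}], [-t^2*e^{3*t}/2, t*(t + 2)*e^{3*t}/2, (t^2 + 2)*e^{3*t}/2]]

A has Jordan form J = [[3, 1, 0], [0, 3, 1], [0, 0, 3]] with A = PJP^{-1}, so e^{tA} = P e^{tJ} P^{-1}.

For a Jordan block J_k(λ), e^{tJ_k(λ)} = e^{λt} · (I + tN + t^2 N^2/2! + ... + t^{k-1} N^{k-1}/(k-1)!) where N is the nilpotent superdiagonal part.

Assembling the blocks and conjugating back gives the entries of e^{tA} as shown above.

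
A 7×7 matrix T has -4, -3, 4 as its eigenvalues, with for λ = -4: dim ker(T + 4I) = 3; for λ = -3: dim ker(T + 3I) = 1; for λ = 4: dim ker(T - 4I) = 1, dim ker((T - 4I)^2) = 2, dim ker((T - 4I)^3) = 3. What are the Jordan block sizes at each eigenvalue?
λ = -4: successive nullity increments [3] count blocks of size ≥ k; block sizes are [1, 1, 1].
λ = -3: successive nullity increments [1] count blocks of size ≥ k; block sizes are [1].
λ = 4: successive nullity increments [1, 1, 1] count blocks of size ≥ k; block sizes are [3].

Jordan blocks: (-4, 1), (-4, 1), (-4, 1), (-3, 1), (4, 3)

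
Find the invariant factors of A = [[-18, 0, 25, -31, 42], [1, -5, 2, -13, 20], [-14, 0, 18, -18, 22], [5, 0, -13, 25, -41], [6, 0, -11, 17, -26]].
The Jordan structure of A has elementary divisors (x + 5), (x + 5), x, (x - 2)^2. Arranging the block sizes at each eigenvalue in decreasing order and taking row products gives the invariant factors.

Invariant factors (smallest first, each dividing the next): x + 5, x(x - 2)^2(x + 5).

Check: the last factor x(x - 2)^2(x + 5) is the minimal polynomial, and the product x(x - 2)^2(x + 5)^2 is the characteristic polynomial.

x + 5, x(x - 2)^2(x + 5)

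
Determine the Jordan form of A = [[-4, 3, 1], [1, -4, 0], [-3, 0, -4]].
The characteristic polynomial is det(xI - A) = (x + 4)^3, so the eigenvalues are -4 (algebraic multiplicity 3).

For λ = -4: rank(A + 4I) = 2, rank((A + 4I)^2) = 1, rank((A + 4I)^3) = 0. The eigenspace has dimension 3 - 2 = 1, so there is 1 Jordan block; the rank sequence gives block sizes [3].

Assembling the blocks gives the Jordan form J above.

J = [[-4, 1, 0], [0, -4, 1], [0, 0, -4]]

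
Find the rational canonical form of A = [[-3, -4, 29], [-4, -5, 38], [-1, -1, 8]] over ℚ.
R = [[0, 0, 1], [1, 0, -2], [0, 1, 0]]

The invariant factors of A (the non-unit diagonal entries of the Smith normal form of xI - A over ℚ[x]) are x^3 + 2x - 1, each dividing the next. The characteristic polynomial is their product, x^3 + 2x - 1.

The rational canonical form is the block-diagonal matrix of companion matrices C(f_i):
R = [[0, 0, 1], [1, 0, -2], [0, 1, 0]].

Note the characteristic polynomial does not split into linear factors over ℚ, so A has no Jordan form over ℚ; the rational canonical form exists over any field.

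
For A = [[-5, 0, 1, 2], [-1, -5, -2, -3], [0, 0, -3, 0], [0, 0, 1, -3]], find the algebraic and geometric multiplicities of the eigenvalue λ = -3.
algebraic multiplicity 2, geometric multiplicity 1

The characteristic polynomial is (x + 3)^2(x + 5)^2, so the factor x + 3 appears with exponent 2: the algebraic multiplicity is 2.

rank(A + 3I) = 3, so the eigenspace has dimension 4 - 3 = 1: the geometric multiplicity is 1.

Since 1 < 2, A is not diagonalizable.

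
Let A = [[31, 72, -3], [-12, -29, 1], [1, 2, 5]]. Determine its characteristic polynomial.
χ_A(x) = (x - 6)^2(x + 5)

xI - A = [[x - 31, -72, 3], [12, x + 29, -1], [-1, -2, x - 5]].

Expanding det(xI - A) along the first row:
det(xI - A) = + (x - 31)·det([[x + 29, -1], [-2, x - 5]]) - (-72)·det([[12, -1], [-1, x - 5]]) + (3)·det([[12, x + 29], [-1, -2]]).

Evaluating gives χ_A(x) = x^3 - 7x^2 - 24x + 180 = (x - 6)^2(x + 5).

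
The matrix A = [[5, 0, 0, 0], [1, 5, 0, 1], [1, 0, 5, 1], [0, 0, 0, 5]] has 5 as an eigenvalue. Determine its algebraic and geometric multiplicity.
The characteristic polynomial is (x - 5)^4, so the factor x - 5 appears with exponent 4: the algebraic multiplicity is 4.

rank(A - 5I) = 1, so the eigenspace has dimension 4 - 1 = 3: the geometric multiplicity is 3.

Since 3 < 4, A is not diagonalizable.

algebraic multiplicity 4, geometric multiplicity 3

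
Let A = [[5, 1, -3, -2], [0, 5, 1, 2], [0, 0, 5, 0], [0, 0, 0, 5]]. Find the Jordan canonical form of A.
J = [[5, 1, 0, 0], [0, 5, 1, 0], [0, 0, 5, 0], [0, 0, 0, 5]]

The characteristic polynomial is det(xI - A) = (x - 5)^4, so the eigenvalues are 5 (algebraic multiplicity 4).

For λ = 5: rank(A - 5I) = 2, rank((A - 5I)^2) = 1, rank((A - 5I)^3) = 0. The eigenspace has dimension 4 - 2 = 2, so there are 2 Jordan blocks; the rank sequence gives block sizes [3, 1].

Assembling the blocks gives the Jordan form J above.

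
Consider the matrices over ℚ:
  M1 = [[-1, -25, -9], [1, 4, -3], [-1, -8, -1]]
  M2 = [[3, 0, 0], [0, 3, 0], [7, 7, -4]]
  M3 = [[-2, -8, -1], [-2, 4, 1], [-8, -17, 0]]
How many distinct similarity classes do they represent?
Characteristic polynomials: χ_{M1} = (x - 3)^2(x + 4), χ_{M2} = (x - 3)^2(x + 4), χ_{M3} = (x - 3)^2(x + 4).

{M1, M3}: invariant factors (x - 3)^2(x + 4).

{M2}: invariant factors x - 3, (x - 3)(x + 4).

Matrices are similar if and only if their invariant-factor lists agree; the partition into similarity classes is {M1, M3}, {M2}.

2 classes: {M1, M3}, {M2}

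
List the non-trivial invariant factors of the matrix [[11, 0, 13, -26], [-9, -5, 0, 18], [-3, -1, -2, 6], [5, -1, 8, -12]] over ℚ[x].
The Jordan structure of A has elementary divisors (x + 2)^3, (x + 2). Arranging the block sizes at each eigenvalue in decreasing order and taking row products gives the invariant factors.

Invariant factors (smallest first, each dividing the next): x + 2, (x + 2)^3.

Check: the last factor (x + 2)^3 is the minimal polynomial, and the product (x + 2)^4 is the characteristic polynomial.

x + 2, (x + 2)^3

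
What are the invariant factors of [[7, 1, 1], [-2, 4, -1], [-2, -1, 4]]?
x - 5, (x - 5)^2

The Jordan structure of A has elementary divisors (x - 5)^2, (x - 5). Arranging the block sizes at each eigenvalue in decreasing order and taking row products gives the invariant factors.

Invariant factors (smallest first, each dividing the next): x - 5, (x - 5)^2.

Check: the last factor (x - 5)^2 is the minimal polynomial, and the product (x - 5)^3 is the characteristic polynomial.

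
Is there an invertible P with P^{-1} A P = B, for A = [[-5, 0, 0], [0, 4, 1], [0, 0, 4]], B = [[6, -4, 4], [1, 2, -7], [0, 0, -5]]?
Two matrices over a field are similar if and only if they have the same invariant factors.

Both A and B have characteristic polynomial (x - 4)^2(x + 5) and minimal polynomial (x - 4)^2(x + 5). Computing further, both have invariant factors (x - 4)^2(x + 5). Hence A and B are similar.

Yes.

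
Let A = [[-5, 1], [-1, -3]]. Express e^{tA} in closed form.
e^{tA} = [[(1 - t)*e^{-4*t}, t*e^{-4*t}], [-t*e^{-4*t}, (t + 1)*e^{-4*t}]]

A has Jordan form J = [[-4, 1], [0, -4]] with A = PJP^{-1}, so e^{tA} = P e^{tJ} P^{-1}.

For a Jordan block J_k(λ), e^{tJ_k(λ)} = e^{λt} · (I + tN + t^2 N^2/2! + ... + t^{k-1} N^{k-1}/(k-1)!) where N is the nilpotent superdiagonal part.

Assembling the blocks and conjugating back gives the entries of e^{tA} as shown above.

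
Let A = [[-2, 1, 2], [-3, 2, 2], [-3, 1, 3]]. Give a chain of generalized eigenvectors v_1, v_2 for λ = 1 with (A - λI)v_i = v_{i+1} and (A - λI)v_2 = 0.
v_1 = [[2, 1, 2]]^T, v_2 = [[-1, -1, -1]]^T

We seek v_1 ∈ ker((A - I)^2) \ ker(A - I), then set v_{i+1} = (A - I) v_i.

One such chain is v_1 = [[2, 1, 2]]^T, v_2 = [[-1, -1, -1]]^T. Check: (A - I) v_2 = [[0, 0, 0]]^T = 0.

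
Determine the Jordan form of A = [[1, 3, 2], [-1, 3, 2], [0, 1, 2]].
The characteristic polynomial is det(xI - A) = (x - 2)^3, so the eigenvalues are 2 (algebraic multiplicity 3).

For λ = 2: rank(A - 2I) = 2, rank((A - 2I)^2) = 1, rank((A - 2I)^3) = 0. The eigenspace has dimension 3 - 2 = 1, so there is 1 Jordan block; the rank sequence gives block sizes [3].

Assembling the blocks gives the Jordan form J above.

J = [[2, 1, 0], [0, 2, 1], [0, 0, 2]]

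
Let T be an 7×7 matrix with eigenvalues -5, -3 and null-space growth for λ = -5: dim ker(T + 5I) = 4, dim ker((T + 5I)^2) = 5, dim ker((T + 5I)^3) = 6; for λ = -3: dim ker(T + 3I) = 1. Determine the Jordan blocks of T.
Jordan blocks: (-5, 3), (-5, 1), (-5, 1), (-5, 1), (-3, 1)

λ = -5: successive nullity increments [4, 1, 1] count blocks of size ≥ k; block sizes are [3, 1, 1, 1].
λ = -3: successive nullity increments [1] count blocks of size ≥ k; block sizes are [1].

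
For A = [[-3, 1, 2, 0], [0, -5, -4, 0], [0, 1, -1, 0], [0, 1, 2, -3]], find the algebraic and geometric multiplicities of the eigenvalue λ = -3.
The characteristic polynomial is (x + 3)^4, so the factor x + 3 appears with exponent 4: the algebraic multiplicity is 4.

rank(A + 3I) = 1, so the eigenspace has dimension 4 - 1 = 3: the geometric multiplicity is 3.

Since 3 < 4, A is not diagonalizable.

algebraic multiplicity 4, geometric multiplicity 3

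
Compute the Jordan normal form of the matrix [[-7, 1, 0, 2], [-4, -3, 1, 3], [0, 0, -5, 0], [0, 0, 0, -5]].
The characteristic polynomial is det(xI - A) = (x + 5)^4, so the eigenvalues are -5 (algebraic multiplicity 4).

For λ = -5: rank(A + 5I) = 2, rank((A + 5I)^2) = 1, rank((A + 5I)^3) = 0. The eigenspace has dimension 4 - 2 = 2, so there are 2 Jordan blocks; the rank sequence gives block sizes [3, 1].

Assembling the blocks gives the Jordan form J above.

J = [[-5, 1, 0, 0], [0, -5, 1, 0], [0, 0, -5, 0], [0, 0, 0, -5]]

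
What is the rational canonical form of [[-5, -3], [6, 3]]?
The invariant factors of A (the non-unit diagonal entries of the Smith normal form of xI - A over ℚ[x]) are x^2 + 2x + 3, each dividing the next. The characteristic polynomial is their product, x^2 + 2x + 3.

The rational canonical form is the block-diagonal matrix of companion matrices C(f_i):
R = [[0, -3], [1, -2]].

Note the characteristic polynomial does not split into linear factors over ℚ, so A has no Jordan form over ℚ; the rational canonical form exists over any field.

R = [[0, -3], [1, -2]]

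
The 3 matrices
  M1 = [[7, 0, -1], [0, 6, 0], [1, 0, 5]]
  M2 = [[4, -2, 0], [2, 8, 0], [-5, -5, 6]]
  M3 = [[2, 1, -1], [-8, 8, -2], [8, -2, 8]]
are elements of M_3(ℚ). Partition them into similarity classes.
1 class: {M1, M2, M3}

Characteristic polynomials: χ_{M1} = (x - 6)^3, χ_{M2} = (x - 6)^3, χ_{M3} = (x - 6)^3.

{M1, M2, M3}: invariant factors x - 6, (x - 6)^2.

Matrices are similar if and only if their invariant-factor lists agree; the partition into similarity classes is {M1, M2, M3}.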